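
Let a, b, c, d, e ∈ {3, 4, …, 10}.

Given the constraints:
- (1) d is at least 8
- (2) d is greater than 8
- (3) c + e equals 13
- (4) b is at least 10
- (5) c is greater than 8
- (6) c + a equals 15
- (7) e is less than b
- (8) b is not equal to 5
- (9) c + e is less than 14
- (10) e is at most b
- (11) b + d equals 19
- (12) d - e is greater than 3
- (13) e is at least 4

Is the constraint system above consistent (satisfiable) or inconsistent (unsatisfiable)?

Satisfiable

One satisfying assignment is a = 6, b = 10, c = 9, d = 9, e = 4.
For the less obvious constraints — constraint 3: c + e = 13; constraint 6: c + a = 15; constraint 9: c + e = 13 — and the others hold by inspection.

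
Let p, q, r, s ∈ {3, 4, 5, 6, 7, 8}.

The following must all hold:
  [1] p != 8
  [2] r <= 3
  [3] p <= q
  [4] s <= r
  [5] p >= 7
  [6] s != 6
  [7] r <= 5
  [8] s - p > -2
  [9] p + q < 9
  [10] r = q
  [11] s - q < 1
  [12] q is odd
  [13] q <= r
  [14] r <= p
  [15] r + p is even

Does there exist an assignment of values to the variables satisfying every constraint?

Unsatisfiable

From constraints 3 and 5: q ≥ p and p ≥ 7, so q ≥ 7. From constraints 2 and 13: q ≤ r and r ≤ 3, so q ≤ 3. But 3 < 7, so no value of q works.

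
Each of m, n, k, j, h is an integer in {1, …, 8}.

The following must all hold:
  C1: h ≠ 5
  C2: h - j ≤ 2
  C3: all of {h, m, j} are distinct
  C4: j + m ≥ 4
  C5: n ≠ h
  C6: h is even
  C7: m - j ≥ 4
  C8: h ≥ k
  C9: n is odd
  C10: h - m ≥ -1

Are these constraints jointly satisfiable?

Constraints 2, 7, and 10 give j − h ≥ -2, h − m ≥ -1, m − j ≥ 4.
Adding all 3 inequalities: the left sides telescope to 0, and the right sides sum to (-2) + (-1) + 4 = 1. So 0 ≥ 1, which is false.

Unsatisfiable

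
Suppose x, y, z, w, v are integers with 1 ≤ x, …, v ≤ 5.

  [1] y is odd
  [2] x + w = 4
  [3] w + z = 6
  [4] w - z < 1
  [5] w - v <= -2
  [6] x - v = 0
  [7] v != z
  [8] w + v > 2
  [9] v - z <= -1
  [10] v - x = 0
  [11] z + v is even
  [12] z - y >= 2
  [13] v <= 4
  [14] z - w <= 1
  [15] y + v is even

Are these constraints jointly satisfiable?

Unsatisfiable

Constraints 5, 9, and 14 give w − z ≥ -1, z − v ≥ 1, v − w ≥ 2.
Adding all 3 inequalities: the left sides telescope to 0, and the right sides sum to (-1) + 1 + 2 = 2. So 0 ≥ 2, which is false.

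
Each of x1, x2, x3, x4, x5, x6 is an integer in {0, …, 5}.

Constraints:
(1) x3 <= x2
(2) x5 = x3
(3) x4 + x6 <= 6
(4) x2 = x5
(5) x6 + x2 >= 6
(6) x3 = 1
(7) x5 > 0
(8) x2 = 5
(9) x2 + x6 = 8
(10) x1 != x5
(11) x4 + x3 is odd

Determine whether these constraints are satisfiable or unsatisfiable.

Constraint 8 fixes x2 = 5 and constraint 6 fixes x3 = 1. Constraints 2 and 4 give x2 = x5 = x3, so x2 = x3. But 5 ≠ 1 — contradiction.

Unsatisfiable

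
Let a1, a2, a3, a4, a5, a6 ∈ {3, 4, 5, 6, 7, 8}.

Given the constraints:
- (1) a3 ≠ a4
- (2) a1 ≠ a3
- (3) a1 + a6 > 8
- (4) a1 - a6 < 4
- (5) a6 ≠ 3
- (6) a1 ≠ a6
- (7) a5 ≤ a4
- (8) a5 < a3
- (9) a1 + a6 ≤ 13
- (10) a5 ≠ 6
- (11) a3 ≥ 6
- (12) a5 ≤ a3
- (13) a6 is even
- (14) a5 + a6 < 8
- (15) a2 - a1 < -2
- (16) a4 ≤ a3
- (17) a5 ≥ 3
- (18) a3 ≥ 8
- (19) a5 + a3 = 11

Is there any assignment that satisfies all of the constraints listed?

Satisfiable

One satisfying assignment is a1 = 7, a2 = 4, a3 = 8, a4 = 5, a5 = 3, a6 = 4.
For the less obvious constraints — constraint 3: a1 + a6 = 11; constraint 4: a1 - a6 = 3; constraint 9: a1 + a6 = 11 — and the others hold by inspection.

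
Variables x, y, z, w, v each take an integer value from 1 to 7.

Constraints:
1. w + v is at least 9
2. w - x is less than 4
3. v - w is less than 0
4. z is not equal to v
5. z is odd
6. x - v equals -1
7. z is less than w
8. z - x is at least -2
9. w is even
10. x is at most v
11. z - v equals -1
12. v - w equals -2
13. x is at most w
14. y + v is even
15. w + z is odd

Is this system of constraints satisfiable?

Satisfiable

Take x = 3, y = 4, z = 3, w = 6, v = 4. Then constraint 1: w + v = 10; constraint 2: w - x = 3, and every other listed constraint is also met.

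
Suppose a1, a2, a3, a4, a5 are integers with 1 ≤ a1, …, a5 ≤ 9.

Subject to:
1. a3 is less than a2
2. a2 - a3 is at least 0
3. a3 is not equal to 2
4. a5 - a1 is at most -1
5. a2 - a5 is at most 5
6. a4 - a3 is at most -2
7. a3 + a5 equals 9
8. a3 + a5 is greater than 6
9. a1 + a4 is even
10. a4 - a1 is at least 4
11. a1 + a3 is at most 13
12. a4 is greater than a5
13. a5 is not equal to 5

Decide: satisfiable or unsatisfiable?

Unsatisfiable

Constraints 2, 4, 5, 6, and 10 give a3 − a4 ≥ 2, a4 − a1 ≥ 4, a1 − a5 ≥ 1, a5 − a2 ≥ -5, a2 − a3 ≥ 0.
Adding all 5 inequalities: the left sides telescope to 0, and the right sides sum to 2 + 4 + 1 + (-5) + 0 = 2. So 0 ≥ 2, which is false.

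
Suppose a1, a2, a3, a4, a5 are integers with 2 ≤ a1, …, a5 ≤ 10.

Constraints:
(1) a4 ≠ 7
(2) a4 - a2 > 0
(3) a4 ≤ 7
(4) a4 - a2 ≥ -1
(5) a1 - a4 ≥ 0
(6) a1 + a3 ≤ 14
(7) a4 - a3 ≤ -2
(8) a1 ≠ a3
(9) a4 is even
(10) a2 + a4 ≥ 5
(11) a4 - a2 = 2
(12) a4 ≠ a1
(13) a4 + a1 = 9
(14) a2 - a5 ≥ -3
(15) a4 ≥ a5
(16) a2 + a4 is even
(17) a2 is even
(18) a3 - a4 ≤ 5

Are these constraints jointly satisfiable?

Satisfiable

Setting (a1, a2, a3, a4, a5) = (5, 2, 9, 4, 2) satisfies everything: constraint 2: a4 - a2 = 2; constraint 4: a4 - a2 = 2, and the others follow.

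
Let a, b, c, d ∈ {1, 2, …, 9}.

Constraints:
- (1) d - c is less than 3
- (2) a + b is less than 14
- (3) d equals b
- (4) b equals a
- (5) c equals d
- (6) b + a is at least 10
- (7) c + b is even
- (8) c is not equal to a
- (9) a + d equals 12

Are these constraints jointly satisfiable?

Unsatisfiable

From constraints 3, 4, and 5, c = d = b = a, so c = a. But constraint 8 says c ≠ a. Contradiction.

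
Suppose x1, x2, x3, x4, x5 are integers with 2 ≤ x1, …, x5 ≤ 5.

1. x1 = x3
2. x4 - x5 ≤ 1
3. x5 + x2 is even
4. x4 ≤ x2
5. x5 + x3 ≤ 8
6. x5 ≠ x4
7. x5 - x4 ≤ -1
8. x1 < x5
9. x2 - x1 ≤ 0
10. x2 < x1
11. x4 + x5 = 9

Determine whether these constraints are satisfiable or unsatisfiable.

Unsatisfiable

Constraints 4, 7, 8, and 10 give x4 ≤ x2, x2 < x1, x1 < x5, x5 < x4. Chaining: x4 ≤ x2 < x1 < x5 < x4, which forces x4 < x4 — impossible.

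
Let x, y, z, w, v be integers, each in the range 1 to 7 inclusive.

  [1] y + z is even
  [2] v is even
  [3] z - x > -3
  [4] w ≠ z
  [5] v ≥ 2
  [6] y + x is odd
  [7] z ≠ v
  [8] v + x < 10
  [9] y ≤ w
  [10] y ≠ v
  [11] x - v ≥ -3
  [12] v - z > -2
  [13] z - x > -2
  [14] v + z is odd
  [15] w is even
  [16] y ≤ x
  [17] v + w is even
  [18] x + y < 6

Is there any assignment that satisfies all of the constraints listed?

Satisfiable

One satisfying assignment is x = 4, y = 1, z = 3, w = 4, v = 4.
For the less obvious constraints — constraint 3: z - x = -1; constraint 8: v + x = 8 — and the others hold by inspection.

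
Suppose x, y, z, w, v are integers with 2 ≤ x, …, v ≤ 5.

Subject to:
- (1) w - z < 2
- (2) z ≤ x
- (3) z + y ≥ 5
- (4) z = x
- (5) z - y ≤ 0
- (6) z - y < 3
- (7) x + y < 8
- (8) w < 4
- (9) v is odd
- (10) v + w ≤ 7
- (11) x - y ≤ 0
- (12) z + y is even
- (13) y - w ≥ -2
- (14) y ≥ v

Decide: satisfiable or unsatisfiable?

Satisfiable

The assignment x = 3, y = 3, z = 3, w = 2, v = 3 works:
  constraint 1 holds since w - z = -1.
  constraint 3 holds since z + y = 6.
The rest check out directly.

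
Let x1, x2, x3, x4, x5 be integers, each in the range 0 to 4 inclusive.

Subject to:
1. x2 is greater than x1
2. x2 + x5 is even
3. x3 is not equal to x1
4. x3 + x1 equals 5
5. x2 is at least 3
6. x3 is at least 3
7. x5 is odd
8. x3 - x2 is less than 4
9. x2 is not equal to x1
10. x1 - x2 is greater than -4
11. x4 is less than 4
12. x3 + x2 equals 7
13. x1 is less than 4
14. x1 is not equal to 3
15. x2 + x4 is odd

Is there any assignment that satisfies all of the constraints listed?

Satisfiable

The assignment x1 = 1, x2 = 3, x3 = 4, x4 = 0, x5 = 3 works:
  constraint 4 holds since x3 + x1 = 5.
  constraint 8 holds since x3 - x2 = 1.
  constraint 10 holds since x1 - x2 = -2.
The rest check out directly.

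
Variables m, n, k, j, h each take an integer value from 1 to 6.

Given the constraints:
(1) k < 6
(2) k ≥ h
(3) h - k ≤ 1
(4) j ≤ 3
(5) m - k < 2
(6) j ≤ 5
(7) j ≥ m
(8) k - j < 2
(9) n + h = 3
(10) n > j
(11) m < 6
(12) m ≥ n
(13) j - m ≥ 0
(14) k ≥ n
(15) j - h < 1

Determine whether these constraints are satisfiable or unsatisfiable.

Unsatisfiable

Constraints 10, 12, and 13 give j < n, n ≤ m, m ≤ j. Chaining: j < n ≤ m ≤ j, which forces j < j — impossible.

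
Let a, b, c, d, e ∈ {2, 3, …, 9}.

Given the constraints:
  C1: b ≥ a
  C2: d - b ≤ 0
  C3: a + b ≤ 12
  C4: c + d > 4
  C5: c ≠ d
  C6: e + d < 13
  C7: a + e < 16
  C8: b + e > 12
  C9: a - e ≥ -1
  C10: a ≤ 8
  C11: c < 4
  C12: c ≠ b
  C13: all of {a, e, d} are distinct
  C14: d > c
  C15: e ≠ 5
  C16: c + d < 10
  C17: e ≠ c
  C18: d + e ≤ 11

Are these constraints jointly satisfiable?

Satisfiable

Setting (a, b, c, d, e) = (6, 6, 3, 4, 7) satisfies everything: constraint 2: d - b = -2; constraint 3: a + b = 12; constraint 4: c + d = 7, and the others follow.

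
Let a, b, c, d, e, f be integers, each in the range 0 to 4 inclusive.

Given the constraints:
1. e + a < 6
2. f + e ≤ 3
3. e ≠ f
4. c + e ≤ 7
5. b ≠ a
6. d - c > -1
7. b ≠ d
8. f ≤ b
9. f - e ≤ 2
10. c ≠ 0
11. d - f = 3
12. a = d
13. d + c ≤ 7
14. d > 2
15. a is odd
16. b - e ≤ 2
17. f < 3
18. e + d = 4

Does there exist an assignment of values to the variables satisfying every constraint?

Take a = 3, b = 0, c = 3, d = 3, e = 1, f = 0. Then constraint 1: e + a = 4; constraint 2: f + e = 1; constraint 4: c + e = 4, and every other listed constraint is also met.

Satisfiable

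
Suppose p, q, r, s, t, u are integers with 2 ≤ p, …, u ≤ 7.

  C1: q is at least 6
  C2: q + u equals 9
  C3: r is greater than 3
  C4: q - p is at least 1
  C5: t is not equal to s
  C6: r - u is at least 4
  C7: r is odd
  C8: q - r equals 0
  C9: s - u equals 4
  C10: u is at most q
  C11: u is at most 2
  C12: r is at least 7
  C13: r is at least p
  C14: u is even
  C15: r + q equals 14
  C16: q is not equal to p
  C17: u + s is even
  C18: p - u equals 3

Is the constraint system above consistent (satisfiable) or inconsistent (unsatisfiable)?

Setting (p, q, r, s, t, u) = (5, 7, 7, 6, 2, 2) satisfies everything: constraint 2: q + u = 9; constraint 4: q - p = 2; constraint 6: r - u = 5, and the others follow.

Satisfiable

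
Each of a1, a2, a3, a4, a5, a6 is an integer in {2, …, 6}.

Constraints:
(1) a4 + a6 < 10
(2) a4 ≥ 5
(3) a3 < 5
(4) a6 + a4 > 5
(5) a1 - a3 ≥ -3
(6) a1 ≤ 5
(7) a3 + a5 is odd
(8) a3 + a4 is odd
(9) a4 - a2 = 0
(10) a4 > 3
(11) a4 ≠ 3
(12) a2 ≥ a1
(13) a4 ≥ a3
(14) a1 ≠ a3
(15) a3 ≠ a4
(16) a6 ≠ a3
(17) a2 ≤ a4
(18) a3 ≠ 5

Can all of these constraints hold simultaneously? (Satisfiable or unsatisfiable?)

The assignment a1 = 2, a2 = 5, a3 = 4, a4 = 5, a5 = 5, a6 = 2 works:
  constraint 1 holds since a4 + a6 = 7.
  constraint 4 holds since a6 + a4 = 7.
  constraint 5 holds since a1 - a3 = -2.
The rest check out directly.

Satisfiable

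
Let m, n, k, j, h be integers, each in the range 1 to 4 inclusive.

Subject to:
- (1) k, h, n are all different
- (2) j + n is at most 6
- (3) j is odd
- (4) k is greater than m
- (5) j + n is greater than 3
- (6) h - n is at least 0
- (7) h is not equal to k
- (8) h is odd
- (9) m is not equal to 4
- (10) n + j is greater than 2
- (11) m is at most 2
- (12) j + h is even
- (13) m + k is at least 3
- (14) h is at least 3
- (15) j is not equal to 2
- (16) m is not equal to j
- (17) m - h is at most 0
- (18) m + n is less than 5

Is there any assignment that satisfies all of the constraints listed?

One satisfying assignment is m = 1, n = 1, k = 2, j = 3, h = 3.
For the less obvious constraints — constraint 2: j + n = 4; constraint 5: j + n = 4 — and the others hold by inspection.

Satisfiable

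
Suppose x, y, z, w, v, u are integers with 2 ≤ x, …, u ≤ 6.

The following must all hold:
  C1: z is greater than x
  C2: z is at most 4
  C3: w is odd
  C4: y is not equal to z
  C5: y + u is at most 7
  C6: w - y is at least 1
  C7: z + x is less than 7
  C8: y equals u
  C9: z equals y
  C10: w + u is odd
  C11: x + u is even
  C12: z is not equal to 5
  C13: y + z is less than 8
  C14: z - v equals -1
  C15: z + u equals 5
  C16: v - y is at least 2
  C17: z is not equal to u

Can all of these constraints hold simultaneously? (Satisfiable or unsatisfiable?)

From constraints 8 and 9, z = y = u, so z = u. But constraint 17 says z ≠ u. Contradiction.

Unsatisfiable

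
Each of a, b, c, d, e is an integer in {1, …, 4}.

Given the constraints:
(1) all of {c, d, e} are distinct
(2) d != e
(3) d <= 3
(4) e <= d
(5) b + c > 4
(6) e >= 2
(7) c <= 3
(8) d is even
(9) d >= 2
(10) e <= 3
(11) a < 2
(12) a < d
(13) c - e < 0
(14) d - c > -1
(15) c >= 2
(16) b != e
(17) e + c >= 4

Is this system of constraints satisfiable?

Unsatisfiable

Constraints 3, 6, 7, 9, 10, and 15 confine each of c, d, e to the 2 values {2, 3}.
Constraint 1 requires all 3 of them to be distinct, but only 2 values are available — impossible by the pigeonhole principle.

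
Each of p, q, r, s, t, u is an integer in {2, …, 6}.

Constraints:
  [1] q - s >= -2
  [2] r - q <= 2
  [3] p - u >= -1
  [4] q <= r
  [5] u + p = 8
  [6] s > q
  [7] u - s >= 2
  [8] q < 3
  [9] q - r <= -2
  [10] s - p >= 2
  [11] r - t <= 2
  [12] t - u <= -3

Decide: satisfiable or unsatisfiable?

Unsatisfiable

Constraints 1, 3, 9, 10, 11, and 12 give s − p ≥ 2, p − u ≥ -1, u − t ≥ 3, t − r ≥ -2, r − q ≥ 2, q − s ≥ -2.
Adding all 6 inequalities: the left sides telescope to 0, and the right sides sum to 2 + (-1) + 3 + (-2) + 2 + (-2) = 2. So 0 ≥ 2, which is false.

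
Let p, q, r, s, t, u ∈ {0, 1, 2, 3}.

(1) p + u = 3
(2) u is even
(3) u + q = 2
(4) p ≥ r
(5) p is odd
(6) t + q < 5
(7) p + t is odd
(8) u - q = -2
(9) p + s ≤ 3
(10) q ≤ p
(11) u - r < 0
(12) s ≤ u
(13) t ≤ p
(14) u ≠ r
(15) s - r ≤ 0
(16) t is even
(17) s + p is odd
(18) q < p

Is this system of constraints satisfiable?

Take p = 3, q = 2, r = 3, s = 0, t = 2, u = 0. Then constraint 1: p + u = 3; constraint 3: u + q = 2; constraint 6: t + q = 4, and every other listed constraint is also met.

Satisfiable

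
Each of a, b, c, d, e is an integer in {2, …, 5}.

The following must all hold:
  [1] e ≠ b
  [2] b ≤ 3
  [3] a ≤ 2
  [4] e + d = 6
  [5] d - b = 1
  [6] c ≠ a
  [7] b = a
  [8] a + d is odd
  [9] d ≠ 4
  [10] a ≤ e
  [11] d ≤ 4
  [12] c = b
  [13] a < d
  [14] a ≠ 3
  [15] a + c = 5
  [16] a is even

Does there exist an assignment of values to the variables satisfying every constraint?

From constraints 7 and 12, c = b = a, so c = a. But constraint 6 says c ≠ a. Contradiction.

Unsatisfiable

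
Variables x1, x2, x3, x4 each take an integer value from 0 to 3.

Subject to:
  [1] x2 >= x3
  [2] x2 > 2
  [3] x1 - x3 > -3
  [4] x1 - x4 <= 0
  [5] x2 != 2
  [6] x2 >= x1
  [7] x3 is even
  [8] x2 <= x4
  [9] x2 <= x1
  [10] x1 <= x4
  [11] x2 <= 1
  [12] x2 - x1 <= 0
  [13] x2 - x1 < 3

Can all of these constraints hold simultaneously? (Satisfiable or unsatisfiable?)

Unsatisfiable

From constraint 2: x2 ≥ 3. From constraint 11: x2 ≤ 1. But 1 < 3, so no value of x2 works.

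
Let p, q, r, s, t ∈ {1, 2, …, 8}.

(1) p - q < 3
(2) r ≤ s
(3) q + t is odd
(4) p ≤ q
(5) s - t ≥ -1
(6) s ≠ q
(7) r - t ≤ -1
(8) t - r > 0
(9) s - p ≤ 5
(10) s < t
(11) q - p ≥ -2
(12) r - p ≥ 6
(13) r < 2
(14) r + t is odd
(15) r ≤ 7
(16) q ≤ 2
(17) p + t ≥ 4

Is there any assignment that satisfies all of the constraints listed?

Constraints 5, 7, 9, and 12 give t − r ≥ 1, r − p ≥ 6, p − s ≥ -5, s − t ≥ -1.
Adding all 4 inequalities: the left sides telescope to 0, and the right sides sum to 1 + 6 + (-5) + (-1) = 1. So 0 ≥ 1, which is false.

Unsatisfiable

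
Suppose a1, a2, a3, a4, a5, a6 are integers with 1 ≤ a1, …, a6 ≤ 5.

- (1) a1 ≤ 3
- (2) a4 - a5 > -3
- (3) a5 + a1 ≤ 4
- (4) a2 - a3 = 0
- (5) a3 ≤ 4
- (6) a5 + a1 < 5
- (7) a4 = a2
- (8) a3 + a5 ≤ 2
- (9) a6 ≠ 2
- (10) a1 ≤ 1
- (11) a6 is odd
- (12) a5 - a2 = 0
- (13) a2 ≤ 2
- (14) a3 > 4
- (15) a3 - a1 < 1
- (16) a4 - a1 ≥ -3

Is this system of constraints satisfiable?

From constraint 14: a3 ≥ 5. From constraint 5: a3 ≤ 4. But 4 < 5, so no value of a3 works.

Unsatisfiable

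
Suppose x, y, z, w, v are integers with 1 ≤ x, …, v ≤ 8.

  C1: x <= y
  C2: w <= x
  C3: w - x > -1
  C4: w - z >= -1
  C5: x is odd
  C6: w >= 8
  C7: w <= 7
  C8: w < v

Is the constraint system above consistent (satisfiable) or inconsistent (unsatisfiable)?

Unsatisfiable

From constraint 6: w ≥ 8. From constraint 7: w ≤ 7. But 7 < 8, so no value of w works.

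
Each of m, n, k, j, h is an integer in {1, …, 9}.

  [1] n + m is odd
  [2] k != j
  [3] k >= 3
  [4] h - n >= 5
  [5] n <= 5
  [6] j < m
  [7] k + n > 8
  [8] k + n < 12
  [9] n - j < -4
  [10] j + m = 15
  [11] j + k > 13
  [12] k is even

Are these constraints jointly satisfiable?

Try m = 8, n = 1, k = 8, j = 7, h = 9.
Check constraint 4: h - n = 8; constraint 7: k + n = 9. The remaining constraints are straightforward to verify.

Satisfiable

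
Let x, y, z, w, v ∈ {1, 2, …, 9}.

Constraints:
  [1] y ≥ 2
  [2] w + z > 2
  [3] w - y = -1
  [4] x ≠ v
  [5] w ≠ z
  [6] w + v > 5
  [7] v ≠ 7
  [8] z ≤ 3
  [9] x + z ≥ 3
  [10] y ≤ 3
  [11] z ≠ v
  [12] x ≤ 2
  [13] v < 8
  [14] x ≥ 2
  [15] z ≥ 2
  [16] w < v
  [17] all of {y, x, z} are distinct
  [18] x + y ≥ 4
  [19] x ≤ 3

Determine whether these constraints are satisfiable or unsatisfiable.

Constraints 1, 8, 10, 14, 15, and 19 confine each of y, x, z to the 2 values {2, 3}.
Constraint 17 requires all 3 of them to be distinct, but only 2 values are available — impossible by the pigeonhole principle.

Unsatisfiable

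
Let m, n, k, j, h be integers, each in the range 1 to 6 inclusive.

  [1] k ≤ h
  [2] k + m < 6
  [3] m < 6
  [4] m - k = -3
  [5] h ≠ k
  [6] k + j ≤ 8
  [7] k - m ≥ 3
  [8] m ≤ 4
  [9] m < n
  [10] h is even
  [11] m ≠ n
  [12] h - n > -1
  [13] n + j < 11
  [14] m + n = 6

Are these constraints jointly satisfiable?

Satisfiable

Try m = 1, n = 5, k = 4, j = 3, h = 6.
Check constraint 2: k + m = 5; constraint 4: m - k = -3; constraint 6: k + j = 7. The remaining constraints are straightforward to verify.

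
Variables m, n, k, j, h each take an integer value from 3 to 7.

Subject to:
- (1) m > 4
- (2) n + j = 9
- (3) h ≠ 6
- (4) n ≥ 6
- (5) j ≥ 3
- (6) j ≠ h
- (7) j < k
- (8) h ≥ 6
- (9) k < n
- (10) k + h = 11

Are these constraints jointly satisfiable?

Satisfiable

Take m = 5, n = 6, k = 4, j = 3, h = 7. Then constraint 2: n + j = 9; constraint 10: k + h = 11, and every other listed constraint is also met.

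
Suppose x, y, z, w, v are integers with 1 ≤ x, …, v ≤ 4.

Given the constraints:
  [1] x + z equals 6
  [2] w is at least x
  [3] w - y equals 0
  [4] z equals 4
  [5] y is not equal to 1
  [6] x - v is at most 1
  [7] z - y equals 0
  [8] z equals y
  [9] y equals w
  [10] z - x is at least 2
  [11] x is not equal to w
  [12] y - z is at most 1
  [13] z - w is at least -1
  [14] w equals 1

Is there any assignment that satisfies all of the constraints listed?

Unsatisfiable

Constraint 4 fixes z = 4 and constraint 14 fixes w = 1. Constraints 8 and 9 give z = y = w, so z = w. But 4 ≠ 1 — contradiction.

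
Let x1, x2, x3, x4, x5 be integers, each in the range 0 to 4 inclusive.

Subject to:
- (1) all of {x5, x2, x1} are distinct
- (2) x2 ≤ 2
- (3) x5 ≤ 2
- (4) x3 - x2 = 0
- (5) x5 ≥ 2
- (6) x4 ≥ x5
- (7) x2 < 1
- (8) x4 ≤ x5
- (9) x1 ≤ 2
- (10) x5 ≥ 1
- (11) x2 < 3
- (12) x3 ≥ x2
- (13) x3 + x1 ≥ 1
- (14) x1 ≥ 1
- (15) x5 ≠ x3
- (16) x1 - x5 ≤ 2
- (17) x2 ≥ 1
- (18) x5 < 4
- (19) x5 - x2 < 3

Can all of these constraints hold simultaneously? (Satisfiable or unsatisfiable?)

Unsatisfiable

Constraints 2, 3, 9, 10, 14, and 17 confine each of x5, x2, x1 to the 2 values {1, 2}.
Constraint 1 requires all 3 of them to be distinct, but only 2 values are available — impossible by the pigeonhole principle.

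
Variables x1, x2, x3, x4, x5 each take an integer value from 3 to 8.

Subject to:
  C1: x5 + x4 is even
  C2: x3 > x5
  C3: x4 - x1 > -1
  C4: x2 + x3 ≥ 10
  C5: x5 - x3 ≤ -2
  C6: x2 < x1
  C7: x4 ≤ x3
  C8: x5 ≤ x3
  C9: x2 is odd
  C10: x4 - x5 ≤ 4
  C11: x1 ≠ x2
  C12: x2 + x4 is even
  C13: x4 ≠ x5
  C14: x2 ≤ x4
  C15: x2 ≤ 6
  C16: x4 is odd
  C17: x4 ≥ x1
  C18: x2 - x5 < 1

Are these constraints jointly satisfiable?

Satisfiable

One satisfying assignment is x1 = 7, x2 = 3, x3 = 8, x4 = 7, x5 = 5.
For the less obvious constraints — constraint 3: x4 - x1 = 0; constraint 4: x2 + x3 = 11; constraint 5: x5 - x3 = -3 — and the others hold by inspection.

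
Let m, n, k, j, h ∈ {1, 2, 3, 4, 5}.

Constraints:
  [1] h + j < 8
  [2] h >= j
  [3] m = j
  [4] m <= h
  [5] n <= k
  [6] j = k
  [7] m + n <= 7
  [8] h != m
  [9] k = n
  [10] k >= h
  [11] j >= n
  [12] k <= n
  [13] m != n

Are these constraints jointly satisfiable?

Unsatisfiable

From constraints 3, 6, and 9, m = j = k = n, so m = n. But constraint 13 says m ≠ n. Contradiction.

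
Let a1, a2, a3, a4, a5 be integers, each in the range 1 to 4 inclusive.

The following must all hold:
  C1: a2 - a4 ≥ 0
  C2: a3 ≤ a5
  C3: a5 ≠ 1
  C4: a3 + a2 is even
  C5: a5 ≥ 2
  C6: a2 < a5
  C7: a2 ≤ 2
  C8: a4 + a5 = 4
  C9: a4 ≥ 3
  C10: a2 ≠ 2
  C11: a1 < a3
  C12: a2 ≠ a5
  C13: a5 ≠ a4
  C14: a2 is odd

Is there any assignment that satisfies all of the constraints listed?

From constraint 9: a4 ≥ 3. From constraint 5: a5 ≥ 2. Hence a4 + a5 ≥ 5. But constraint 8 requires a4 + a5 = 4, and 4 < 5. Contradiction.

Unsatisfiable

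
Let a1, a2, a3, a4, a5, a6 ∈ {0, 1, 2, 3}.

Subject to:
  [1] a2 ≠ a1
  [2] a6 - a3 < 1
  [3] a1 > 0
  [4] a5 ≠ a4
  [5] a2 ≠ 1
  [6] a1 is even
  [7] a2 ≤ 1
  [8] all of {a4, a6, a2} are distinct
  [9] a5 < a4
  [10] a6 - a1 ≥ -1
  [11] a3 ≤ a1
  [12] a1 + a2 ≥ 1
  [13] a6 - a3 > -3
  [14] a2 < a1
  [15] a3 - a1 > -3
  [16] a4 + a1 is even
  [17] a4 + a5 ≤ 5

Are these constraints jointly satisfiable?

Satisfiable

Setting (a1, a2, a3, a4, a5, a6) = (2, 0, 2, 2, 0, 1) satisfies everything: constraint 2: a6 - a3 = -1; constraint 10: a6 - a1 = -1, and the others follow.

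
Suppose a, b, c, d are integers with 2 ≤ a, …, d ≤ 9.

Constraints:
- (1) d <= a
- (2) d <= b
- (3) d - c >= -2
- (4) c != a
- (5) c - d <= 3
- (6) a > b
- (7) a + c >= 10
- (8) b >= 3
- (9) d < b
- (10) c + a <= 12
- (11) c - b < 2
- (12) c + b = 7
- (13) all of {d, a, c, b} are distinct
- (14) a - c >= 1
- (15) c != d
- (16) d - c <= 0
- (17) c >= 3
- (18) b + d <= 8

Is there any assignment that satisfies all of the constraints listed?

Satisfiable

Setting (a, b, c, d) = (7, 3, 4, 2) satisfies everything: constraint 3: d - c = -2; constraint 5: c - d = 2, and the others follow.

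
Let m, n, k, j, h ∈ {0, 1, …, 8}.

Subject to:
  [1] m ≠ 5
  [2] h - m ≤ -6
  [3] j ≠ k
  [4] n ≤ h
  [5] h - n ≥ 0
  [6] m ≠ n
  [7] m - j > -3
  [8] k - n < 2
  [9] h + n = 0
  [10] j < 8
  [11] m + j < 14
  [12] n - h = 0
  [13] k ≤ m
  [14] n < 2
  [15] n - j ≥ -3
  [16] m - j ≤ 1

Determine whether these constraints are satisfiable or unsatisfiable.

Constraints 2, 5, 15, and 16 give m − h ≥ 6, h − n ≥ 0, n − j ≥ -3, j − m ≥ -1.
Adding all 4 inequalities: the left sides telescope to 0, and the right sides sum to 6 + 0 + (-3) + (-1) = 2. So 0 ≥ 2, which is false.

Unsatisfiable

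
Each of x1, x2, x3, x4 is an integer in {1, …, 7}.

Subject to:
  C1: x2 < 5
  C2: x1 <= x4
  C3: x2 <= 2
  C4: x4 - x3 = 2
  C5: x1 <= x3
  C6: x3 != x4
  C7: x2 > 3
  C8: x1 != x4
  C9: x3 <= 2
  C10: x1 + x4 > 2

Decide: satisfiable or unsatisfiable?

From constraint 7: x2 ≥ 4. From constraint 3: x2 ≤ 2. But 2 < 4, so no value of x2 works.

Unsatisfiable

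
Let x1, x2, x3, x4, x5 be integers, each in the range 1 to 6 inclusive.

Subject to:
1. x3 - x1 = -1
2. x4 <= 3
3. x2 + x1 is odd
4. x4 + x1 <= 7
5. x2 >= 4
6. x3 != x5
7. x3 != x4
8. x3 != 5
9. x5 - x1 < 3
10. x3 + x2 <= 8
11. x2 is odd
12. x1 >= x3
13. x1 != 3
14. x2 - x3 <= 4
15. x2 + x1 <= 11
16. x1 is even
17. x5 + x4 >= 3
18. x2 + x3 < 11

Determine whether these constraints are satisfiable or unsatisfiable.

One satisfying assignment is x1 = 4, x2 = 5, x3 = 3, x4 = 2, x5 = 4.
For the less obvious constraints — constraint 1: x3 - x1 = -1; constraint 4: x4 + x1 = 6; constraint 9: x5 - x1 = 0 — and the others hold by inspection.

Satisfiable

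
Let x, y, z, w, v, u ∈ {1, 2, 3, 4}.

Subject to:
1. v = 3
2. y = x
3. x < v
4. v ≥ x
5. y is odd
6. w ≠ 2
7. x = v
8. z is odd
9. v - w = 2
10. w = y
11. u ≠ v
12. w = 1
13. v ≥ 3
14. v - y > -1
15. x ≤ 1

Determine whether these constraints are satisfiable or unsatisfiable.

Unsatisfiable

Constraint 12 fixes w = 1 and constraint 1 fixes v = 3. Constraints 2, 7, and 10 give w = y = x = v, so w = v. But 1 ≠ 3 — contradiction.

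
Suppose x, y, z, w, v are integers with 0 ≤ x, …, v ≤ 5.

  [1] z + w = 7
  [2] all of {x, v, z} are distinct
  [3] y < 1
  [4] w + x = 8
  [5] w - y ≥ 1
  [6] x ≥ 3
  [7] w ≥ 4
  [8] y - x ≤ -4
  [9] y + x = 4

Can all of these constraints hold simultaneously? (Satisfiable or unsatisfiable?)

Take x = 4, y = 0, z = 3, w = 4, v = 5. Then constraint 1: z + w = 7; constraint 4: w + x = 8, and every other listed constraint is also met.

Satisfiable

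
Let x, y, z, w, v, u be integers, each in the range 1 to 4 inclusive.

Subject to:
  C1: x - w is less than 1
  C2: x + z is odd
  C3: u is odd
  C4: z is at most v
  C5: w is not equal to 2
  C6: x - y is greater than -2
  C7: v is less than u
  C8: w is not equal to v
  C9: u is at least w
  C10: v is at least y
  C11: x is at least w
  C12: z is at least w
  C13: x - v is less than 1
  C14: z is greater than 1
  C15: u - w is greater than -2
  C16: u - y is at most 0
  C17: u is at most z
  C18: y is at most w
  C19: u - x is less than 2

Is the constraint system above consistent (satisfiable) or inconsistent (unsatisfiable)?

Constraints 4, 7, 12, 16, and 18 give w ≤ z, z ≤ v, v < u, u ≤ y, y ≤ w. Chaining: w ≤ z ≤ v < u ≤ y ≤ w, which forces w < w — impossible.

Unsatisfiable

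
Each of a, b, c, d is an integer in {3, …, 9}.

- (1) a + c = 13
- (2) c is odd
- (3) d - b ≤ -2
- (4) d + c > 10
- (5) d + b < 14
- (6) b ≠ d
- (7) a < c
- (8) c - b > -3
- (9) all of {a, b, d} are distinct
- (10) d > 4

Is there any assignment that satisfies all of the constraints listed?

Setting (a, b, c, d) = (6, 7, 7, 5) satisfies everything: constraint 1: a + c = 13; constraint 3: d - b = -2; constraint 4: d + c = 12, and the others follow.

Satisfiable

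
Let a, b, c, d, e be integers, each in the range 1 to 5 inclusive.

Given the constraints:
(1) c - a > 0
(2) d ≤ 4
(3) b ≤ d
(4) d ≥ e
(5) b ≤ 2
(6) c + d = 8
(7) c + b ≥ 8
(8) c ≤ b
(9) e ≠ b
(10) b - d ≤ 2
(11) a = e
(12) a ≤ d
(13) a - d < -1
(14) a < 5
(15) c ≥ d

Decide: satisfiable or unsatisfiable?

Unsatisfiable

From constraints 5 and 8: c ≤ b ≤ 2. From constraint 2: d ≤ 4. Hence c + d ≤ 6. But constraint 6 requires c + d = 8, and 8 > 6. Contradiction.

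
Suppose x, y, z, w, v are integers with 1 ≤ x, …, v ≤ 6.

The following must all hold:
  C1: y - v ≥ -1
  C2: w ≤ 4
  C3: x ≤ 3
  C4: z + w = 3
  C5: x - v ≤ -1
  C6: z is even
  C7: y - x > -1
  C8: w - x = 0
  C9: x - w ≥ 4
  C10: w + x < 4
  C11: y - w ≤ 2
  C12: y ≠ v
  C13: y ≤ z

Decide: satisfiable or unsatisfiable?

Unsatisfiable

Constraints 1, 5, 9, and 11 give w − y ≥ -2, y − v ≥ -1, v − x ≥ 1, x − w ≥ 4.
Adding all 4 inequalities: the left sides telescope to 0, and the right sides sum to (-2) + (-1) + 1 + 4 = 2. So 0 ≥ 2, which is false.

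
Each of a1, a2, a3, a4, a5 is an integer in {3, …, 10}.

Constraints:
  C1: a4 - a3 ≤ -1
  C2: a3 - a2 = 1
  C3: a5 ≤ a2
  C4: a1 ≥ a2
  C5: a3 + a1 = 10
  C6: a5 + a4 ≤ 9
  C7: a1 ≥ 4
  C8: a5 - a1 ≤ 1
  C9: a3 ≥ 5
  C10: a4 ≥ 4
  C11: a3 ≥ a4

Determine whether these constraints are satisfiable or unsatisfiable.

Satisfiable

Try a1 = 5, a2 = 4, a3 = 5, a4 = 4, a5 = 3.
Check constraint 1: a4 - a3 = -1; constraint 2: a3 - a2 = 1; constraint 5: a3 + a1 = 10. The remaining constraints are straightforward to verify.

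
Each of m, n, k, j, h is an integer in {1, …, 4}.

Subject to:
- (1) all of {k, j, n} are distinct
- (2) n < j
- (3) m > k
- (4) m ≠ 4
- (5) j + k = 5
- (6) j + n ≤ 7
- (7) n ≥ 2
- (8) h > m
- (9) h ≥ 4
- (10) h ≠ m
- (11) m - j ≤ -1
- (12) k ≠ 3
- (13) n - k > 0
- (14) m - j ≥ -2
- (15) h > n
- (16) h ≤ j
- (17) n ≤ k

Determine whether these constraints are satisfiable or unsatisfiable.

From constraints 9 and 16: j ≥ h ≥ 4. From constraints 7 and 17: k ≥ n ≥ 2. Hence j + k ≥ 6. But constraint 5 requires j + k = 5, and 5 < 6. Contradiction.

Unsatisfiable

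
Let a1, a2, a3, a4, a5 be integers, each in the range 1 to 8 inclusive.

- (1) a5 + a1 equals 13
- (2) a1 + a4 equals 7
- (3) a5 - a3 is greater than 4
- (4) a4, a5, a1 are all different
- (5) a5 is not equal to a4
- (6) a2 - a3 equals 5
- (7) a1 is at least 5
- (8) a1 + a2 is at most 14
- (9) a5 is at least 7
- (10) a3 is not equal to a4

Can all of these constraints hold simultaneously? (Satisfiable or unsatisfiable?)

Try a1 = 6, a2 = 7, a3 = 2, a4 = 1, a5 = 7.
Check constraint 1: a5 + a1 = 13; constraint 2: a1 + a4 = 7. The remaining constraints are straightforward to verify.

Satisfiable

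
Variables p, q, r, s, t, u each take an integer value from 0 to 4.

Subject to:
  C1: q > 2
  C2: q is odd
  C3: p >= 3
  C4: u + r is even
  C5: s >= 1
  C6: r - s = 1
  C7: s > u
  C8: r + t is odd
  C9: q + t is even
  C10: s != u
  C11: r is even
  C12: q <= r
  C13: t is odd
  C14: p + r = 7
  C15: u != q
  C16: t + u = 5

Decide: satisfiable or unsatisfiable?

Try p = 3, q = 3, r = 4, s = 3, t = 3, u = 2.
Check constraint 6: r - s = 1; constraint 14: p + r = 7. The remaining constraints are straightforward to verify.

Satisfiable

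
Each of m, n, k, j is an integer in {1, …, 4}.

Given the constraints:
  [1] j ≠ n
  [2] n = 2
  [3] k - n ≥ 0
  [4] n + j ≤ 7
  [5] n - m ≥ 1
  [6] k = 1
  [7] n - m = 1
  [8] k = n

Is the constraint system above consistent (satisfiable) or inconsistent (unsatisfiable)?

Constraint 6 fixes k = 1 and constraint 2 fixes n = 2, but constraint 8 requires k = n. Since 1 ≠ 2, contradiction.

Unsatisfiable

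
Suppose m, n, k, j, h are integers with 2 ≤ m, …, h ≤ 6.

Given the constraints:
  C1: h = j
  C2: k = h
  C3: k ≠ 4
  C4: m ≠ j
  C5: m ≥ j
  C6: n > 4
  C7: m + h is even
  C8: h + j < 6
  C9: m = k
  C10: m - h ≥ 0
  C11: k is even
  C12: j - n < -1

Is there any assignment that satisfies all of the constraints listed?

Unsatisfiable

From constraints 1, 2, and 9, m = k = h = j, so m = j. But constraint 4 says m ≠ j. Contradiction.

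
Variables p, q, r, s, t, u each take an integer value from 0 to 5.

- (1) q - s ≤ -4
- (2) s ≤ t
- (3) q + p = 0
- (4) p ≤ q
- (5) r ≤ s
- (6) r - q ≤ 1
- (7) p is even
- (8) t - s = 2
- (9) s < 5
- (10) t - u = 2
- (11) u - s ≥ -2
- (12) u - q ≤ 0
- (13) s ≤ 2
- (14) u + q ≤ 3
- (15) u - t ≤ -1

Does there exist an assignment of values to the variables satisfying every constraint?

Unsatisfiable

Constraints 1, 11, and 12 give q − u ≥ 0, u − s ≥ -2, s − q ≥ 4.
Adding all 3 inequalities: the left sides telescope to 0, and the right sides sum to 0 + (-2) + 4 = 2. So 0 ≥ 2, which is false.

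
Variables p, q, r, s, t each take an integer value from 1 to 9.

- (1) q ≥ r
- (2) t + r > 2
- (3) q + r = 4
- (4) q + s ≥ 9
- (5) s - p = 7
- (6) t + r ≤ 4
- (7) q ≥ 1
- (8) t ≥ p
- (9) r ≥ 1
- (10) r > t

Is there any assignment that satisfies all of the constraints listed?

Satisfiable

Setting (p, q, r, s, t) = (1, 2, 2, 8, 1) satisfies everything: constraint 2: t + r = 3; constraint 3: q + r = 4, and the others follow.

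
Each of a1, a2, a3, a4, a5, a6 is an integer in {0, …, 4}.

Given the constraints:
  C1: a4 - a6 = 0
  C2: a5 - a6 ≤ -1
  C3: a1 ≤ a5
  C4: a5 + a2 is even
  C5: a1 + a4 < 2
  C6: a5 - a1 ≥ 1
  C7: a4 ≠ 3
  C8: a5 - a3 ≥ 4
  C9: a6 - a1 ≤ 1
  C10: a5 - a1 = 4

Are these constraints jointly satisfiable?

Constraints 2, 6, and 9 give a5 − a1 ≥ 1, a1 − a6 ≥ -1, a6 − a5 ≥ 1.
Adding all 3 inequalities: the left sides telescope to 0, and the right sides sum to 1 + (-1) + 1 = 1. So 0 ≥ 1, which is false.

Unsatisfiable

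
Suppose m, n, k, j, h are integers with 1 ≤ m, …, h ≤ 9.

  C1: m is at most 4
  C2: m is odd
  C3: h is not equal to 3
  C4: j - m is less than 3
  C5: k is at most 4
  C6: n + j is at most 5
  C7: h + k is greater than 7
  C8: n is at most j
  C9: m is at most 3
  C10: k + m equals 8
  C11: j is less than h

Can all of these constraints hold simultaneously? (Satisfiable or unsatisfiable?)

From constraint 5: k ≤ 4. From constraint 9: m ≤ 3. Hence k + m ≤ 7. But constraint 10 requires k + m = 8, and 8 > 7. Contradiction.

Unsatisfiable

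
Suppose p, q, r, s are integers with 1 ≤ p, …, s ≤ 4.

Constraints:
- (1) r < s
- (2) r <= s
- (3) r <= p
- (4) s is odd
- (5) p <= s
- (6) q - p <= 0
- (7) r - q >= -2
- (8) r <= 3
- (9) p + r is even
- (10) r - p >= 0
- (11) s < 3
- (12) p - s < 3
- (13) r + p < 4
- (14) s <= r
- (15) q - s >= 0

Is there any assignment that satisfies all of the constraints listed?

Constraints 1, 6, 10, and 15 give q ≤ p, p ≤ r, r < s, s ≤ q. Chaining: q ≤ p ≤ r < s ≤ q, which forces q < q — impossible.

Unsatisfiable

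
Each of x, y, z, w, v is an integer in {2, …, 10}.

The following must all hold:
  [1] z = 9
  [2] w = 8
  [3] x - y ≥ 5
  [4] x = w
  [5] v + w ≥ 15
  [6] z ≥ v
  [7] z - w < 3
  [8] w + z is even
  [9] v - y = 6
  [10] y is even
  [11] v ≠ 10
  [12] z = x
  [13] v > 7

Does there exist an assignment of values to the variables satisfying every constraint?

Unsatisfiable

Constraint 1 fixes z = 9 and constraint 2 fixes w = 8. Constraints 4 and 12 give z = x = w, so z = w. But 9 ≠ 8 — contradiction.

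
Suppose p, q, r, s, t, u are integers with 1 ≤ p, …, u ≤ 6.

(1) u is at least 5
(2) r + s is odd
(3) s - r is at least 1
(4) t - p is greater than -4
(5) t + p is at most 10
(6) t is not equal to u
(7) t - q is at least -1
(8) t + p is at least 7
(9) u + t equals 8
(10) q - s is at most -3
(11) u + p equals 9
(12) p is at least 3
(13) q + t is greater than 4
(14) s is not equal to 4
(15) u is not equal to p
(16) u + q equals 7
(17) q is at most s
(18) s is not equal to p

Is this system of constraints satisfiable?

Setting (p, q, r, s, t, u) = (4, 2, 2, 5, 3, 5) satisfies everything: constraint 3: s - r = 3; constraint 4: t - p = -1; constraint 5: t + p = 7, and the others follow.

Satisfiable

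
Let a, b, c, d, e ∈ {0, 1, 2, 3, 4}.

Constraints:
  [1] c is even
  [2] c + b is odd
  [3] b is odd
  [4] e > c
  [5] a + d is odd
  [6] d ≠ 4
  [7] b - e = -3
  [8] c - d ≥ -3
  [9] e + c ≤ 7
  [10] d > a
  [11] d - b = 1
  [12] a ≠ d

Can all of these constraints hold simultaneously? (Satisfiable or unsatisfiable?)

Satisfiable

Take a = 1, b = 1, c = 2, d = 2, e = 4. Then constraint 7: b - e = -3; constraint 8: c - d = 0; constraint 9: e + c = 6, and every other listed constraint is also met.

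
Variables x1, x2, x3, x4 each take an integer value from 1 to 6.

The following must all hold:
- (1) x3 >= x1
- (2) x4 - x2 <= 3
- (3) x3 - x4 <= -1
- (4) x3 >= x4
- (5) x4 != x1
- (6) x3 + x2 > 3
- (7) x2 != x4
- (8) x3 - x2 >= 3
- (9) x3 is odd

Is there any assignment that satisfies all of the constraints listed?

Constraints 2, 3, and 8 give x2 − x4 ≥ -3, x4 − x3 ≥ 1, x3 − x2 ≥ 3.
Adding all 3 inequalities: the left sides telescope to 0, and the right sides sum to (-3) + 1 + 3 = 1. So 0 ≥ 1, which is false.

Unsatisfiable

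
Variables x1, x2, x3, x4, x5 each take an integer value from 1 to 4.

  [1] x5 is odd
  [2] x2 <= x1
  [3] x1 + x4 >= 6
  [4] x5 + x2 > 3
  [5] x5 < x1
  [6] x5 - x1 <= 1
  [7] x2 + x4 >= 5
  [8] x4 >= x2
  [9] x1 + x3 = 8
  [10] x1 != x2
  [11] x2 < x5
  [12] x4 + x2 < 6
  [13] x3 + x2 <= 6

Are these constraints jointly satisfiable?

One satisfying assignment is x1 = 4, x2 = 1, x3 = 4, x4 = 4, x5 = 3.
For the less obvious constraints — constraint 3: x1 + x4 = 8; constraint 4: x5 + x2 = 4; constraint 6: x5 - x1 = -1 — and the others hold by inspection.

Satisfiable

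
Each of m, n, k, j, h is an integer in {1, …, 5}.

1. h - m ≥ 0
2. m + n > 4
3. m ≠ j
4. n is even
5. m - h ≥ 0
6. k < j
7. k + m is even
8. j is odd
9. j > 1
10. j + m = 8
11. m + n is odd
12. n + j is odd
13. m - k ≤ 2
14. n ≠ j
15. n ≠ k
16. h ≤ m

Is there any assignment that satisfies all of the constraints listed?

Satisfiable

Try m = 3, n = 2, k = 3, j = 5, h = 3.
Check constraint 1: h - m = 0; constraint 2: m + n = 5. The remaining constraints are straightforward to verify.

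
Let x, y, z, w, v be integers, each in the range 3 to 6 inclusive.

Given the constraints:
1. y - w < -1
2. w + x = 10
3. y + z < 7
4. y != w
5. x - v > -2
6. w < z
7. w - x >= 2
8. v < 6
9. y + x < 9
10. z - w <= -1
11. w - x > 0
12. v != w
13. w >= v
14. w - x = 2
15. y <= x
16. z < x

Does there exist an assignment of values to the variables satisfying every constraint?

Unsatisfiable

Constraints 6, 11, and 16 give w < z, z < x, x < w. Chaining: w < z < x < w, which forces w < w — impossible.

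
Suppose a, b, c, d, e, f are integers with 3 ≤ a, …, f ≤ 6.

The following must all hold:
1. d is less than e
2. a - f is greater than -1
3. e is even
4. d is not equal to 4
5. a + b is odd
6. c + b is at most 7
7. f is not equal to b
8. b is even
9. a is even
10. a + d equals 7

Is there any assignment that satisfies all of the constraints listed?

Unsatisfiable

Constraint 9 makes a even and constraint 8 makes b even, so a + b must be even. Constraint 5 says a + b is odd — contradiction.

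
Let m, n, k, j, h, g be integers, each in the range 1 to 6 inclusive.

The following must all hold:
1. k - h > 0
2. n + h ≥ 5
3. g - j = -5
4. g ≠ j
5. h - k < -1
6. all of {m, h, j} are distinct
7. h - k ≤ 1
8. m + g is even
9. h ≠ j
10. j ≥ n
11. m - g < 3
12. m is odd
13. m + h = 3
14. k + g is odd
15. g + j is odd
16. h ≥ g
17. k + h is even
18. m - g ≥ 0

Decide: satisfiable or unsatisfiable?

Satisfiable

Try m = 1, n = 3, k = 4, j = 6, h = 2, g = 1.
Check constraint 1: k - h = 2; constraint 2: n + h = 5. The remaining constraints are straightforward to verify.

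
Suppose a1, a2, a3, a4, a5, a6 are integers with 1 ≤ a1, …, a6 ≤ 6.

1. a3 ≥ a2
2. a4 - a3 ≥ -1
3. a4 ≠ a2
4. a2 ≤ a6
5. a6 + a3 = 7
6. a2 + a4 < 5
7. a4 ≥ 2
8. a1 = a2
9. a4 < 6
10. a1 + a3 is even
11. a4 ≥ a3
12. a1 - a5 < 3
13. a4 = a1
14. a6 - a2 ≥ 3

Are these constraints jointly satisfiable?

Unsatisfiable

From constraints 8 and 13, a4 = a1 = a2, so a4 = a2. But constraint 3 says a4 ≠ a2. Contradiction.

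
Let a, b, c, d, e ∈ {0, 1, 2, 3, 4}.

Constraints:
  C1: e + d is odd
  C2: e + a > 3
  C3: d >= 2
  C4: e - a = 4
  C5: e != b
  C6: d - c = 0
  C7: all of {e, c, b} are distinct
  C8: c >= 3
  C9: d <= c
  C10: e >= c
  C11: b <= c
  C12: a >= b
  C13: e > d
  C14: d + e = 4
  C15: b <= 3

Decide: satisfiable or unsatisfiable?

Unsatisfiable

From constraint 3: d ≥ 2. From constraints 8 and 10: e ≥ c ≥ 3. Hence d + e ≥ 5. But constraint 14 requires d + e = 4, and 4 < 5. Contradiction.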